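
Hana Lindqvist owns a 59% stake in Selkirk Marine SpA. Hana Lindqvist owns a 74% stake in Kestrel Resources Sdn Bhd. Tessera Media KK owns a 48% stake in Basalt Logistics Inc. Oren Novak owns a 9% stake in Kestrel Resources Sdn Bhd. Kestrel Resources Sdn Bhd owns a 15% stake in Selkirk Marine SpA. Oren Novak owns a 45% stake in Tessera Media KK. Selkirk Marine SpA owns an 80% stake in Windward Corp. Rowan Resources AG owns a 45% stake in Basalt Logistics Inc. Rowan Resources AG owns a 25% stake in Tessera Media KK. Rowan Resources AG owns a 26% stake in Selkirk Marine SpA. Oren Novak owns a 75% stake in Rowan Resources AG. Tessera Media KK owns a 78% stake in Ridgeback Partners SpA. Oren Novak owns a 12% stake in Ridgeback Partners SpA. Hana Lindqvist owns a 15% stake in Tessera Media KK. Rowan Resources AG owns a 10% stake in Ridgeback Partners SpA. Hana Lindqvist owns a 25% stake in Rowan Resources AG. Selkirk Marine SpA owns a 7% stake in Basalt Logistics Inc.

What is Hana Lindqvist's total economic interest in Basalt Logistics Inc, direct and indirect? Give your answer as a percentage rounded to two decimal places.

Hana reaches Basalt along 6 paths.
Via Rowan: 25% × 45% = 11.25%.
Via Rowan → Selkirk: 25% × 26% × 7% = 0.455%.
Via Kestrel → Selkirk: 74% × 15% × 7% = 0.777%.
Via Selkirk: 59% × 7% = 4.13%.
Via Tessera: 15% × 48% = 7.2%.
Via Rowan → Tessera: 25% × 25% × 48% = 3%.
Total: 11.25% + 0.455% + 0.777% + 4.13% + 7.2% + 3% = 26.812%.
Rounded: 26.81%.

26.81%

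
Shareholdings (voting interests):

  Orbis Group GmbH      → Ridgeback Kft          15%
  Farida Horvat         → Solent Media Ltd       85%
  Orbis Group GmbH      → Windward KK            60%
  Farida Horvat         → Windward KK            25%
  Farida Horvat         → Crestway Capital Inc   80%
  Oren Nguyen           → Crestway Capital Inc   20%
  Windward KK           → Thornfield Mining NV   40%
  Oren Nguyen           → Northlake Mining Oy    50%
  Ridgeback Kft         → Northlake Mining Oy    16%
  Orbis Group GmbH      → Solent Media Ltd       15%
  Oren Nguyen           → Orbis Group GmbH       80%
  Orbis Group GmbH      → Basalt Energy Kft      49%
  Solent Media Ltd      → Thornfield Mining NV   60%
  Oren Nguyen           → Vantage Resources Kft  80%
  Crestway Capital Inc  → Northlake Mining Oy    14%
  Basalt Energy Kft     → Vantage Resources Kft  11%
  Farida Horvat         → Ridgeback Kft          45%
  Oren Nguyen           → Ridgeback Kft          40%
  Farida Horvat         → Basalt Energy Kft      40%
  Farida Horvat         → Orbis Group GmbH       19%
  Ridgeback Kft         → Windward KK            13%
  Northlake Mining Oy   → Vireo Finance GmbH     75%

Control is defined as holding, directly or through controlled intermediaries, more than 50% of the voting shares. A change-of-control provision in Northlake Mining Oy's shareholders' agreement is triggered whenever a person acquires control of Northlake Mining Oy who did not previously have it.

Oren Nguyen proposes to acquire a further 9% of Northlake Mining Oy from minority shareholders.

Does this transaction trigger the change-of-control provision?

The purchase changes only Oren's holdings, so Oren is the only person who could newly come to control Northlake.
Oren holds 80% of Orbis, so Oren controls Orbis.
Oren and Orbis together hold 40% + 15% = 55% of Ridgeback, so Oren controls Ridgeback.
Oren and Ridgeback together hold 50% + 16% = 66% of Northlake, so Oren controls Northlake.
So Oren already controls Northlake before the transaction.
After the purchase, Oren's direct stake in Northlake rises to 50% + 9% = 59%.
Oren controlled Northlake already, so this is not a new person acquiring control; every other person's position is unchanged or reduced.
No new person acquires control, so the clause is not triggered.

No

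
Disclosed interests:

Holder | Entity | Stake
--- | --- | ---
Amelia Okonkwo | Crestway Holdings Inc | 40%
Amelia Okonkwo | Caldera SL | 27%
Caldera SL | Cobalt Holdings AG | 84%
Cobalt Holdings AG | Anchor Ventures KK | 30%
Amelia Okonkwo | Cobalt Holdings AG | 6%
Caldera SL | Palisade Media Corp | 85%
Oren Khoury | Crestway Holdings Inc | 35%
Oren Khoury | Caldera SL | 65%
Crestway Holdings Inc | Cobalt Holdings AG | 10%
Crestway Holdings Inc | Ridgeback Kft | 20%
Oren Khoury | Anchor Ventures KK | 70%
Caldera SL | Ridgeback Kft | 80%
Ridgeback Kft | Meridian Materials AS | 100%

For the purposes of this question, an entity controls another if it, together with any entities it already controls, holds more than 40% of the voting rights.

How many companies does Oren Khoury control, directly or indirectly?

Oren holds 65% of Caldera, so Oren controls Caldera.
Caldera holds 84% of Cobalt, so Oren controls Cobalt.
Oren and Cobalt together hold 70% + 30% = 100% of Anchor, so Oren controls Anchor.
Caldera holds 80% of Ridgeback, so Oren controls Ridgeback.
Ridgeback holds 100% of Meridian, so Oren controls Meridian.
Caldera holds 85% of Palisade, so Oren controls Palisade.
No other company's threshold is met.
Oren controls 6 companies.

6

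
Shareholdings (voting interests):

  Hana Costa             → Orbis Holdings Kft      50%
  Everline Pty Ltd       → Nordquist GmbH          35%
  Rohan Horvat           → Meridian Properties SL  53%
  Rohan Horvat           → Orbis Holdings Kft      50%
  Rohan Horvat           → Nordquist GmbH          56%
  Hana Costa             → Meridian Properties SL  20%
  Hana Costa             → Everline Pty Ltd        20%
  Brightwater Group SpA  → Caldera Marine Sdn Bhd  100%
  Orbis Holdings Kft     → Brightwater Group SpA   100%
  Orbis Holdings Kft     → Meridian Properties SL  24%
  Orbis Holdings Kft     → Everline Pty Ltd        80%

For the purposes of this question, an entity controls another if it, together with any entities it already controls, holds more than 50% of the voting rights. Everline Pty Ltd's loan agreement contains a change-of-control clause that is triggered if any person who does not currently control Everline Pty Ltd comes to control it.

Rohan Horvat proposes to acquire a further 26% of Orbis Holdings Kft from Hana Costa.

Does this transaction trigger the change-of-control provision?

Yes

The purchase adds only to Rohan's holdings (Hana's stake shrinks), so Rohan is the only person who could newly come to control Everline.
Rohan holds 53% of Meridian, so Rohan controls Meridian.
Rohan holds 56% of Nordquist, so Rohan controls Nordquist.
Neither Rohan nor any entity Rohan controls holds any voting interest in Everline.
So before the transaction, Rohan does not control Everline.
After the purchase, Rohan's direct stake in Orbis rises to 50% + 26% = 76%, and Hana's stake falls to 24%.
Rohan holds 76% of Orbis, so Rohan controls Orbis.
Orbis holds 80% of Everline, so Rohan controls Everline.
Rohan did not control Everline before and does after, so the clause is triggered.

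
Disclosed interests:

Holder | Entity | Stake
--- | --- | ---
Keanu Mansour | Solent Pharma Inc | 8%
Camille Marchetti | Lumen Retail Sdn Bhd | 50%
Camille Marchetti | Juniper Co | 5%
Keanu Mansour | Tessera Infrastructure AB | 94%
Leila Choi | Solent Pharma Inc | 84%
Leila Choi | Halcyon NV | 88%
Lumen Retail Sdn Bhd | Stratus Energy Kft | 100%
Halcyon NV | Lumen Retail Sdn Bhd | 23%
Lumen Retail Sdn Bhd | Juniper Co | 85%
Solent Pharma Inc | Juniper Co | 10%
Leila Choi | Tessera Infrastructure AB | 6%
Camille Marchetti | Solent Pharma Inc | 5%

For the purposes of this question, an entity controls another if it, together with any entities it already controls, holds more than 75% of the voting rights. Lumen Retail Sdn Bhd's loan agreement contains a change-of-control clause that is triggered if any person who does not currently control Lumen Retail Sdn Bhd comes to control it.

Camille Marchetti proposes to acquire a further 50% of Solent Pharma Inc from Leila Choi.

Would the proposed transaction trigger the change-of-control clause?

No

The purchase adds only to Camille's holdings (Leila's stake shrinks), so Camille is the only person who could newly come to control Lumen.
Camille's largest direct stake is 50% in Lumen, which does not meet the threshold, so Camille controls no company.
In Lumen, Camille's side holds only 50%, not > 75%.
So before the transaction, Camille does not control Lumen.
After the purchase, Camille's direct stake in Solent rises to 5% + 50% = 55%, and Leila's stake falls to 34%.
Camille's side now holds 55% of Solent, not > 75%, so Camille still does not control Solent.
After the transaction, Camille's side holds 50% of Lumen, not > 75%, so Camille still does not control Lumen.
No new person acquires control, so the clause is not triggered.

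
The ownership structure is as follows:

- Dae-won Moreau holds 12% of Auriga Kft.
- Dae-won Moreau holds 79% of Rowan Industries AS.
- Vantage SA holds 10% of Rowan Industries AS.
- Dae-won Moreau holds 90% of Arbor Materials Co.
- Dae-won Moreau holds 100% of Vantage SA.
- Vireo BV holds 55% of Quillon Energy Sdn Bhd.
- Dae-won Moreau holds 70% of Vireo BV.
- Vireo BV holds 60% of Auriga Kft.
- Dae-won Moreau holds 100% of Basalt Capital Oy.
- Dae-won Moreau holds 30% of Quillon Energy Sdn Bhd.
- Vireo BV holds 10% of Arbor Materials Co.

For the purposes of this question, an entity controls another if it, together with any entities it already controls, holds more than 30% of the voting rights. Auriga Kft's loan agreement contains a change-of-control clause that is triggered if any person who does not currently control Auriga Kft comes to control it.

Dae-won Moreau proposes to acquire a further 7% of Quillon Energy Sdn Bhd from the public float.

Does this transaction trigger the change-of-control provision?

No

The purchase changes only Dae-won's holdings, so Dae-won is the only person who could newly come to control Auriga.
Dae-won holds 70% of Vireo, so Dae-won controls Vireo.
Dae-won and Vireo together hold 12% + 60% = 72% of Auriga, so Dae-won controls Auriga.
So Dae-won already controls Auriga before the transaction.
After the purchase, Dae-won's direct stake in Quillon rises to 30% + 7% = 37%.
Dae-won controlled Auriga already, so this is not a new person acquiring control; every other person's position is unchanged or reduced.
No new person acquires control, so the clause is not triggered.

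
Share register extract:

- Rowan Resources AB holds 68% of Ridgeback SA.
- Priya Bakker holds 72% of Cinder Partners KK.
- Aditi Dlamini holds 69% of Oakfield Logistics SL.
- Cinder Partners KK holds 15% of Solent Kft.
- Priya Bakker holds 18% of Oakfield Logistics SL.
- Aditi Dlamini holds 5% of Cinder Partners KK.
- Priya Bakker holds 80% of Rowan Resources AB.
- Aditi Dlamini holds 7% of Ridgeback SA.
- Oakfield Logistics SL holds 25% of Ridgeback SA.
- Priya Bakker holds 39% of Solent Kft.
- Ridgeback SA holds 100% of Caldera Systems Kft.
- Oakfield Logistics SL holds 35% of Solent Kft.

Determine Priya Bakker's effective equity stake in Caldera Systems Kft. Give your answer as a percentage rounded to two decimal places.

Priya reaches Caldera along 2 paths.
Via Rowan → Ridgeback: 80% × 68% × 100% = 54.4%.
Via Oakfield → Ridgeback: 18% × 25% × 100% = 4.5%.
Total: 54.4% + 4.5% = 58.9%.
Rounded: 58.90%.

58.90%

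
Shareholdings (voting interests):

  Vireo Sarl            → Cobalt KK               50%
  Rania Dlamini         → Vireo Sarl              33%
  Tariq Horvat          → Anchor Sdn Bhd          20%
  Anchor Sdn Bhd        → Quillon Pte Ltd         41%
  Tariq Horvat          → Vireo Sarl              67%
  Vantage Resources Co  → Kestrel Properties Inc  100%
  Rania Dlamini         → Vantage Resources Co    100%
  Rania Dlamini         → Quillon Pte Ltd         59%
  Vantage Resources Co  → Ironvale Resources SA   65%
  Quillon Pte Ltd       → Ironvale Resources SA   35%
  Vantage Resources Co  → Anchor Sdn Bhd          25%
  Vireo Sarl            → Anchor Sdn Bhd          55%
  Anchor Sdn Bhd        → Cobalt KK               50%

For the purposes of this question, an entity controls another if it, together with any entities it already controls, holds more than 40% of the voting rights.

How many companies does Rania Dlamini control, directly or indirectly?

4

Rania holds 100% of Vantage, so Rania controls Vantage.
Vantage holds 100% of Kestrel, so Rania controls Kestrel.
Rania holds 59% of Quillon, so Rania controls Quillon.
Quillon and Vantage together hold 35% + 65% = 100% of Ironvale, so Rania controls Ironvale.
No other company's threshold is met.
Rania controls 4 companies.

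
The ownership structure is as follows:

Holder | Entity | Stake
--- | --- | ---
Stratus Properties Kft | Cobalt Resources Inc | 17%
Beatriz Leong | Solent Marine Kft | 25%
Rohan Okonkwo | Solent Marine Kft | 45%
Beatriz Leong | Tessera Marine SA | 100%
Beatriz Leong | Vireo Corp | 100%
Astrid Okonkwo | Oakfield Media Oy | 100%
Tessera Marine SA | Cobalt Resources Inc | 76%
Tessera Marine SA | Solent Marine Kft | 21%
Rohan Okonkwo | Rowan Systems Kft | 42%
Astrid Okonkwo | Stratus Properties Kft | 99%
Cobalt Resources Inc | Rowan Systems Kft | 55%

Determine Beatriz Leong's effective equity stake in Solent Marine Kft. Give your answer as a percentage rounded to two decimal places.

46.00%

Beatriz reaches Solent along 2 paths.
Direct stake: 25% = 25%.
Via Tessera: 100% × 21% = 21%.
Total: 25% + 21% = 46%.
Rounded: 46.00%.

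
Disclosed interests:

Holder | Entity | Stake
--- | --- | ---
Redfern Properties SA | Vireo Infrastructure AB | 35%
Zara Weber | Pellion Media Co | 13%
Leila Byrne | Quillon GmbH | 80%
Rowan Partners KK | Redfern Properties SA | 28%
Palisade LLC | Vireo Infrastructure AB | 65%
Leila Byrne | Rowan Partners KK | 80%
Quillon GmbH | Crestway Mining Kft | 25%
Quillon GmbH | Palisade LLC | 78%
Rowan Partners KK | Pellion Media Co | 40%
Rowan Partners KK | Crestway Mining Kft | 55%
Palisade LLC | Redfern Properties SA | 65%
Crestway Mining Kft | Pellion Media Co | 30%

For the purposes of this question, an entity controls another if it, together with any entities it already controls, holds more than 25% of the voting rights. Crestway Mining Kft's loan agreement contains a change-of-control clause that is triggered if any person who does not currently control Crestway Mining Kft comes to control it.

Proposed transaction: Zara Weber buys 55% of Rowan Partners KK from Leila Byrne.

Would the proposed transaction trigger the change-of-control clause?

The purchase adds only to Zara's holdings (Leila's stake shrinks), so Zara is the only person who could newly come to control Crestway.
Zara's largest direct stake is 13% in Pellion, which does not meet the threshold, so Zara controls no company.
Neither Zara nor any entity Zara controls holds any voting interest in Crestway.
So before the transaction, Zara does not control Crestway.
After the purchase, Zara holds 55% of Rowan directly, and Leila's stake falls to 25%.
Zara holds 55% of Rowan, so Zara controls Rowan.
Rowan holds 55% of Crestway, so Zara controls Crestway.
Zara did not control Crestway before and does after, so the clause is triggered.

Yes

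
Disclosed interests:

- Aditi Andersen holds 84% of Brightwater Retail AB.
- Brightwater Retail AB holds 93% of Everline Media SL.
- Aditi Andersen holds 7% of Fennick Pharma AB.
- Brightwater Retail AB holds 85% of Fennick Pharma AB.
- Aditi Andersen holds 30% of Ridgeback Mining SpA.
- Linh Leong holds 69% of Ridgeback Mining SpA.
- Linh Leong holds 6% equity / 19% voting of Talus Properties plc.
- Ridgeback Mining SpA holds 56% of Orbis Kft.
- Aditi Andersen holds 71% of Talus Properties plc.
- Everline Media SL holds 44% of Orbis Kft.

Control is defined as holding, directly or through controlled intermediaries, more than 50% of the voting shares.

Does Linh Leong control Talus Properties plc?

Linh holds 69% of Ridgeback, so Linh controls Ridgeback.
Ridgeback holds 56% of Orbis, so Linh controls Orbis.
In Talus, Linh's side holds only 19%, not > 50%.
So Linh does not control Talus.

No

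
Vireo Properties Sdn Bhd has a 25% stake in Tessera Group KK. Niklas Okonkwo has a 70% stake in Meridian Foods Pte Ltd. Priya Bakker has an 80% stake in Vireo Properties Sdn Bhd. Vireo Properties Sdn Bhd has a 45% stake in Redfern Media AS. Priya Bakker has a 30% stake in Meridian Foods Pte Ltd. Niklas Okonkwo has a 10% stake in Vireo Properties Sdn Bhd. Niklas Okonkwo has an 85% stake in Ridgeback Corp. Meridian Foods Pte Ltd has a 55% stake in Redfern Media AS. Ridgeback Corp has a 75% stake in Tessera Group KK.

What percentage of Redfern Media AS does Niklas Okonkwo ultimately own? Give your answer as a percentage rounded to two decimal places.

43.00%

Niklas reaches Redfern along 2 paths.
Via Vireo: 10% × 45% = 4.5%.
Via Meridian: 70% × 55% = 38.5%.
Total: 4.5% + 38.5% = 43%.
Rounded: 43.00%.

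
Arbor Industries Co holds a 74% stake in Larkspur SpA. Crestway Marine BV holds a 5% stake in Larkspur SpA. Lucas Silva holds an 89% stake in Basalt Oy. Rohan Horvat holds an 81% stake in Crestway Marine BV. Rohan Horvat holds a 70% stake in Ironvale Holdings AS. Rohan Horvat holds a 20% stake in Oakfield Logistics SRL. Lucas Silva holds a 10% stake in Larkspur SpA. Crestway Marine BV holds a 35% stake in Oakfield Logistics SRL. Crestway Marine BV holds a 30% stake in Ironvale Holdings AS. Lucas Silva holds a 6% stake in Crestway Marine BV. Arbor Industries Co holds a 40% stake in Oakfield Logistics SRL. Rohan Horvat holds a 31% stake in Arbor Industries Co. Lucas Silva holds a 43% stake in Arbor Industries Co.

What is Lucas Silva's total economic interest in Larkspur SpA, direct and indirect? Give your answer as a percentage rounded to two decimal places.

42.12%

Lucas reaches Larkspur along 3 paths.
Via Arbor: 43% × 74% = 31.82%.
Direct stake: 10% = 10%.
Via Crestway: 6% × 5% = 0.3%.
Total: 31.82% + 10% + 0.3% = 42.12%.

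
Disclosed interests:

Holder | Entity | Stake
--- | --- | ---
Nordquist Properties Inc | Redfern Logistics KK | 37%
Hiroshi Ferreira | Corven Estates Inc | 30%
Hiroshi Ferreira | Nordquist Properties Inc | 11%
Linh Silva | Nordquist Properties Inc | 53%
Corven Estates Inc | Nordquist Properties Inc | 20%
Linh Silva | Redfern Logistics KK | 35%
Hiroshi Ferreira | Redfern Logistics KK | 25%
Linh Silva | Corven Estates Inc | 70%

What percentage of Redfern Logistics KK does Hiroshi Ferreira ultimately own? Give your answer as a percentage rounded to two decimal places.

31.29%

Hiroshi reaches Redfern along 3 paths.
Via Corven → Nordquist: 30% × 20% × 37% = 2.22%.
Via Nordquist: 11% × 37% = 4.07%.
Direct stake: 25% = 25%.
Total: 2.22% + 4.07% + 25% = 31.29%.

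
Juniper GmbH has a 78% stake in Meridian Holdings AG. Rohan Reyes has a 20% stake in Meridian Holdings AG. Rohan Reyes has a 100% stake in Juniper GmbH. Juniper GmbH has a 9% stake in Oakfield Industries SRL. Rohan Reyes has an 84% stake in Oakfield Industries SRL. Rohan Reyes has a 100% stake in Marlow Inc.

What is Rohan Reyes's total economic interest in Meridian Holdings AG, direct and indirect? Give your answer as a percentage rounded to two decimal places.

Rohan reaches Meridian along 2 paths.
Via Juniper: 100% × 78% = 78%.
Direct stake: 20% = 20%.
Total: 78% + 20% = 98%.
Rounded: 98.00%.

98.00%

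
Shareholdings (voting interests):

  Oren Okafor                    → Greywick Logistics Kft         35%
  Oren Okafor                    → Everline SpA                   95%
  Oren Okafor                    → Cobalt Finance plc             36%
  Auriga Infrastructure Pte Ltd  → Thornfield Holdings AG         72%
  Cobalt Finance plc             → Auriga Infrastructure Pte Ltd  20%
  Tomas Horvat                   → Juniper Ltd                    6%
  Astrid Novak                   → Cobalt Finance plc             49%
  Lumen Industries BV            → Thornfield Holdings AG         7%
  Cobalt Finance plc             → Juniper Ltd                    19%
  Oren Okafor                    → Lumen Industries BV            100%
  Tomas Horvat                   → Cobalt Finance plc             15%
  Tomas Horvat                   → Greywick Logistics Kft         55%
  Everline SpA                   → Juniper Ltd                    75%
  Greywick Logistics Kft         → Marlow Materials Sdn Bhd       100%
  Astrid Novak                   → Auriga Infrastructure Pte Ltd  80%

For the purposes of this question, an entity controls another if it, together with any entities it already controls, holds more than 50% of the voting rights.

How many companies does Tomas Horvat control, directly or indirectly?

Tomas holds 55% of Greywick, so Tomas controls Greywick.
Greywick holds 100% of Marlow, so Tomas controls Marlow.
No other company's threshold is met.
Tomas controls 2 companies.

2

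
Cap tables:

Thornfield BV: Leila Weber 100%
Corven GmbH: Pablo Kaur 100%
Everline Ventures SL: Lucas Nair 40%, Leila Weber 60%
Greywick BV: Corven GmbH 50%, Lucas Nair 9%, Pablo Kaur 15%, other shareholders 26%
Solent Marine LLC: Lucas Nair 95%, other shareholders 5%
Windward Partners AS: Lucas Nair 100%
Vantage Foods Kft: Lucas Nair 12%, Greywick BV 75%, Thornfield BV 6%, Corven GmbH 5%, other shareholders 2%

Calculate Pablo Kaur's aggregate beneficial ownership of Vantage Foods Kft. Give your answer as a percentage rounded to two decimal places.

Pablo reaches Vantage along 3 paths.
Via Corven → Greywick: 100% × 50% × 75% = 37.5%.
Via Greywick: 15% × 75% = 11.25%.
Via Corven: 100% × 5% = 5%.
Total: 37.5% + 11.25% + 5% = 53.75%.

53.75%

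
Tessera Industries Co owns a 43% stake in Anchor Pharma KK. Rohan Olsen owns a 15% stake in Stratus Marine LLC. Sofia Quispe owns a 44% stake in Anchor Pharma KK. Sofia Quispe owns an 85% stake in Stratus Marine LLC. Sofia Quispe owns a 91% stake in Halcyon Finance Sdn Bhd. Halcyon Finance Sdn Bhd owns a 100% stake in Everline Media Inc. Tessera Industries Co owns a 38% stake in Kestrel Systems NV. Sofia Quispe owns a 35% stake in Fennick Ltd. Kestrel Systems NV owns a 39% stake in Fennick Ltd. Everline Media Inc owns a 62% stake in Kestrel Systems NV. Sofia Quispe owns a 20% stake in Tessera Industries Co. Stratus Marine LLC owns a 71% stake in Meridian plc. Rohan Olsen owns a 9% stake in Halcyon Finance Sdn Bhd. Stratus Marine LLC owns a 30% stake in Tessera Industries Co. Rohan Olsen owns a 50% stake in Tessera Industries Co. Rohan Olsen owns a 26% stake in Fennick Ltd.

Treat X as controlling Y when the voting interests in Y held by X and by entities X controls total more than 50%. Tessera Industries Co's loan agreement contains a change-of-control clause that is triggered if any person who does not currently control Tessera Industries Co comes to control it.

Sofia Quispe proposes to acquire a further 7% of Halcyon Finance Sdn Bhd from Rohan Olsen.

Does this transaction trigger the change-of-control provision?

The purchase adds only to Sofia's holdings (Rohan's stake shrinks), so Sofia is the only person who could newly come to control Tessera.
Sofia holds 91% of Halcyon, so Sofia controls Halcyon.
Sofia holds 85% of Stratus, so Sofia controls Stratus.
Halcyon holds 100% of Everline, so Sofia controls Everline.
Everline holds 62% of Kestrel, so Sofia controls Kestrel.
Stratus holds 71% of Meridian, so Sofia controls Meridian.
Kestrel and Sofia together hold 39% + 35% = 74% of Fennick, so Sofia controls Fennick.
In Tessera, Sofia's side holds only 30% + 20% = 50%, not > 50%.
So before the transaction, Sofia does not control Tessera.
After the purchase, Sofia's direct stake in Halcyon rises to 91% + 7% = 98%, and Rohan's stake falls to 2%.
Sofia holds 98% of Halcyon, so Sofia controls Halcyon.
After the transaction, Sofia's side holds 30% + 20% = 50% of Tessera, not > 50%, so Sofia still does not control Tessera.
No new person acquires control, so the clause is not triggered.

No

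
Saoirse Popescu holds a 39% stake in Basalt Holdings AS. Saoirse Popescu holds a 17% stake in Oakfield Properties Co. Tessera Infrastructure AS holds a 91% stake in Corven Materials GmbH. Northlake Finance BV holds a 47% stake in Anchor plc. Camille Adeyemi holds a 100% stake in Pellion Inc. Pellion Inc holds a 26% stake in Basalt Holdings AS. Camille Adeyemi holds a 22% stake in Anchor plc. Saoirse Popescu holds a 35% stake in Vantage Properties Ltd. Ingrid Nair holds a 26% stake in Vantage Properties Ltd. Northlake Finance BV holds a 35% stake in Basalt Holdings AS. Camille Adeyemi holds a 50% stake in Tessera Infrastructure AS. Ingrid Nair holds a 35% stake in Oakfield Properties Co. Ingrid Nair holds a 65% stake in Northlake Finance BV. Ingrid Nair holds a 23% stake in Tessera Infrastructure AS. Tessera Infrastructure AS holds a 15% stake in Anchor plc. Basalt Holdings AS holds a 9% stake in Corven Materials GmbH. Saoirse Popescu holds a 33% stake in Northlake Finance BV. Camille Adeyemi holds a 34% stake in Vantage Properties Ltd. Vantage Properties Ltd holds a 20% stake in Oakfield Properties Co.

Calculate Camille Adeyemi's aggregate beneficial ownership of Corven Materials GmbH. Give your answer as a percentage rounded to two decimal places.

Camille reaches Corven along 2 paths.
Via Pellion → Basalt: 100% × 26% × 9% = 2.34%.
Via Tessera: 50% × 91% = 45.5%.
Total: 2.34% + 45.5% = 47.84%.

47.84%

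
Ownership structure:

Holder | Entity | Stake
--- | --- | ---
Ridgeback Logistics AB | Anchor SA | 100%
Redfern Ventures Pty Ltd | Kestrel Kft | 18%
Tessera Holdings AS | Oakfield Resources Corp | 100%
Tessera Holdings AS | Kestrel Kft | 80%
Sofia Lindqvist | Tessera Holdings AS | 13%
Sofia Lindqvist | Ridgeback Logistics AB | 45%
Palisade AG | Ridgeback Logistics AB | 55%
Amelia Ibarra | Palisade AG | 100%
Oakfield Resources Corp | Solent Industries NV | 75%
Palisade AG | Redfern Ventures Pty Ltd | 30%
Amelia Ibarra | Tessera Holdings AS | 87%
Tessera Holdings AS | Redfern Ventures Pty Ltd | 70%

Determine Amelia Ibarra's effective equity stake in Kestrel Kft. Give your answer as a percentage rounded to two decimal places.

85.96%

Amelia reaches Kestrel along 3 paths.
Via Tessera → Redfern: 87% × 70% × 18% = 10.962%.
Via Palisade → Redfern: 100% × 30% × 18% = 5.4%.
Via Tessera: 87% × 80% = 69.6%.
Total: 10.962% + 5.4% + 69.6% = 85.962%.
Rounded: 85.96%.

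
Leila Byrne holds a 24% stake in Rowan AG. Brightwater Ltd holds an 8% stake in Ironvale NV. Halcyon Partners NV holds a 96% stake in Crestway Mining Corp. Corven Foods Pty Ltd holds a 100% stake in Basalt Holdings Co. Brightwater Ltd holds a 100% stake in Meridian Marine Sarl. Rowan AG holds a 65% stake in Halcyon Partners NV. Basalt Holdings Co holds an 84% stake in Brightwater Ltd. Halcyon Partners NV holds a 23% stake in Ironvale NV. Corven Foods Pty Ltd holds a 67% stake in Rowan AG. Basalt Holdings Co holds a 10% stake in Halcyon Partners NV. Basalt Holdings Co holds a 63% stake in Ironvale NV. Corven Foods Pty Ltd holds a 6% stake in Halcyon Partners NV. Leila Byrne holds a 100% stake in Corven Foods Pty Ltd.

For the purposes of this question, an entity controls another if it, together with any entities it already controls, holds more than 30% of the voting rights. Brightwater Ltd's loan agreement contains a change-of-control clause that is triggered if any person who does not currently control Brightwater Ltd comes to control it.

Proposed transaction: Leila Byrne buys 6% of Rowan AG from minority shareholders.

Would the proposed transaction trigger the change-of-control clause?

No

The purchase changes only Leila's holdings, so Leila is the only person who could newly come to control Brightwater.
Leila holds 100% of Corven, so Leila controls Corven.
Corven holds 100% of Basalt, so Leila controls Basalt.
Basalt holds 84% of Brightwater, so Leila controls Brightwater.
So Leila already controls Brightwater before the transaction.
After the purchase, Leila's direct stake in Rowan rises to 24% + 6% = 30%.
Leila controlled Brightwater already, so this is not a new person acquiring control; every other person's position is unchanged or reduced.
No new person acquires control, so the clause is not triggered.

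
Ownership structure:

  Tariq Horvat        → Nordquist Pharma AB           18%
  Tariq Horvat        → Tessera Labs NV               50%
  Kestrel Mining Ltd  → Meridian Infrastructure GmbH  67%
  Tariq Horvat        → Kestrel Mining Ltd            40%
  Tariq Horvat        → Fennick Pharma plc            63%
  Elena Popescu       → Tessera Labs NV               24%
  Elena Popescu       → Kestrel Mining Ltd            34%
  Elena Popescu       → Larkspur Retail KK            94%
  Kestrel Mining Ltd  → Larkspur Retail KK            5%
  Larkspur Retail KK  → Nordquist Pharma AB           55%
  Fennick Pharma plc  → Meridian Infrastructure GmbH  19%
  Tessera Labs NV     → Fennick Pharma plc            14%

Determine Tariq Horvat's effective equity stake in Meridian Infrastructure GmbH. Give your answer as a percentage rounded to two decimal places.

Tariq reaches Meridian along 3 paths.
Via Fennick: 63% × 19% = 11.97%.
Via Tessera → Fennick: 50% × 14% × 19% = 1.33%.
Via Kestrel: 40% × 67% = 26.8%.
Total: 11.97% + 1.33% + 26.8% = 40.1%.
Rounded: 40.10%.

40.10%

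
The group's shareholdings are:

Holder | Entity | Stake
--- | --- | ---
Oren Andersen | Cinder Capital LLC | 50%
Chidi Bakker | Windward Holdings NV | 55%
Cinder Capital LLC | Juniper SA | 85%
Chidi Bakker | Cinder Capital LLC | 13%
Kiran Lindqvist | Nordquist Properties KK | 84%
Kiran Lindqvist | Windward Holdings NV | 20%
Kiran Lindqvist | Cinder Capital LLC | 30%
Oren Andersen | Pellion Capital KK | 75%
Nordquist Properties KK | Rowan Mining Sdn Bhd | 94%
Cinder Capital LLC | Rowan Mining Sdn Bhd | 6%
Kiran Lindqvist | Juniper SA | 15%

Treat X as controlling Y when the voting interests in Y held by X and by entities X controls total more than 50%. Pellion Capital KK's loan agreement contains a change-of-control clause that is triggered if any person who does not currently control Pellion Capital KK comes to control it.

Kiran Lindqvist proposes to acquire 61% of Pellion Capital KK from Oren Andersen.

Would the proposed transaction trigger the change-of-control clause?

The purchase adds only to Kiran's holdings (Oren's stake shrinks), so Kiran is the only person who could newly come to control Pellion.
Kiran holds 84% of Nordquist, so Kiran controls Nordquist.
Nordquist holds 94% of Rowan, so Kiran controls Rowan.
Neither Kiran nor any entity Kiran controls holds any voting interest in Pellion.
So before the transaction, Kiran does not control Pellion.
After the purchase, Kiran holds 61% of Pellion directly, and Oren's stake falls to 14%.
Kiran holds 61% of Pellion, so Kiran controls Pellion.
Kiran did not control Pellion before and does after, so the clause is triggered.

Yes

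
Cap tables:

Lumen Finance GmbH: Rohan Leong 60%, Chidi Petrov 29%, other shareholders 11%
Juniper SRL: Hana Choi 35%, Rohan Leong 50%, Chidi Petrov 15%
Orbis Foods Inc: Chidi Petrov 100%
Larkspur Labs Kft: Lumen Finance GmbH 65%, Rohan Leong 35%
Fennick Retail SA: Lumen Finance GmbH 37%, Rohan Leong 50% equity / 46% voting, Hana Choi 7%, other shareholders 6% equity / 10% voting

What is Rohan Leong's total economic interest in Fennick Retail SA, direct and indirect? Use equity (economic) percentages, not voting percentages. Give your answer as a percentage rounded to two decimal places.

Rohan reaches Fennick along 2 paths.
Via Lumen: 60% × 37% = 22.2%.
Direct stake: 50% = 50%.
Total: 22.2% + 50% = 72.2%.
Rounded: 72.20%.

72.20%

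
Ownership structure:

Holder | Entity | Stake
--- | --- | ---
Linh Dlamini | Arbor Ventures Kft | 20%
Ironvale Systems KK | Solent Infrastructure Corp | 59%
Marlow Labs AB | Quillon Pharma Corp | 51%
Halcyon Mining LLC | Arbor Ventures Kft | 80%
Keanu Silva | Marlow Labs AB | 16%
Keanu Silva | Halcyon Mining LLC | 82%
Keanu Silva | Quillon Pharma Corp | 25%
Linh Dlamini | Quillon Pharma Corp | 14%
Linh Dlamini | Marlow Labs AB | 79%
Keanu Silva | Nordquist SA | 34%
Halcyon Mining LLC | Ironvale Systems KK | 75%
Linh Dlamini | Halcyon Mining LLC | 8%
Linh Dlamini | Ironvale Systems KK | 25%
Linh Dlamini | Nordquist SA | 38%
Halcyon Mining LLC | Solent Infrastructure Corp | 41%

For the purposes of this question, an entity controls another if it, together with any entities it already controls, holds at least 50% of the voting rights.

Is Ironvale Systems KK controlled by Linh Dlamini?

No

Linh holds 79% of Marlow, so Linh controls Marlow.
Linh and Marlow together hold 14% + 51% = 65% of Quillon, so Linh controls Quillon.
In Ironvale, Linh's side holds only 25%, not ≥ 50%.
So Linh does not control Ironvale.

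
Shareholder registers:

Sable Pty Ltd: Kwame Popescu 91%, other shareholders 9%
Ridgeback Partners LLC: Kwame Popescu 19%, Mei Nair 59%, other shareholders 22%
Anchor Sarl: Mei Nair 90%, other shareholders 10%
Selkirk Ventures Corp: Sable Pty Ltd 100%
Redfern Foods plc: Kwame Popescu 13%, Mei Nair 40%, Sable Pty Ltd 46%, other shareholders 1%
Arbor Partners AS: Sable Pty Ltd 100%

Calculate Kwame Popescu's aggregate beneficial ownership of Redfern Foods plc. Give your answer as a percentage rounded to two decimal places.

Kwame reaches Redfern along 2 paths.
Direct stake: 13% = 13%.
Via Sable: 91% × 46% = 41.86%.
Total: 13% + 41.86% = 54.86%.

54.86%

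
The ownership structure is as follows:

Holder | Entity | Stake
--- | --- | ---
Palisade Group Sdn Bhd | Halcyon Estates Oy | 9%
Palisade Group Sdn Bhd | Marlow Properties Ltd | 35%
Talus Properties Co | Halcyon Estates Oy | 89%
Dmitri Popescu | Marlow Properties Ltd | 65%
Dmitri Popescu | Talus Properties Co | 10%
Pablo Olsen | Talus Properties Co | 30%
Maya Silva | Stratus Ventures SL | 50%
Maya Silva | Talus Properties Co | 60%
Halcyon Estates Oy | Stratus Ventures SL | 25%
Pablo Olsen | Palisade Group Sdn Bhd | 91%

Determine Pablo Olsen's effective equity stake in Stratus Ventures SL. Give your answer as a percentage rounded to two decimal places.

Pablo reaches Stratus along 2 paths.
Via Talus → Halcyon: 30% × 89% × 25% = 6.675%.
Via Palisade → Halcyon: 91% × 9% × 25% = 2.0475%.
Total: 6.675% + 2.0475% = 8.7225%.
Rounded: 8.72%.

8.72%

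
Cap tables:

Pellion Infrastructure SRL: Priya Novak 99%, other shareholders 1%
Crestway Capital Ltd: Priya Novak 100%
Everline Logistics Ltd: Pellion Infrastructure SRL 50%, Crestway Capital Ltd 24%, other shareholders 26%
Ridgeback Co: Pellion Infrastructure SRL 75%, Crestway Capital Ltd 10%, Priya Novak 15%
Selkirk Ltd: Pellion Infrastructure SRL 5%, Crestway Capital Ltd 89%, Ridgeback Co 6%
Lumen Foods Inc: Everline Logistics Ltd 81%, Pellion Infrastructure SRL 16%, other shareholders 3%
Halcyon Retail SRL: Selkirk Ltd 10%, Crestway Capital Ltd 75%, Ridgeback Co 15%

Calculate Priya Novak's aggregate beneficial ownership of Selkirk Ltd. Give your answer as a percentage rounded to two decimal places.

Priya reaches Selkirk along 5 paths.
Via Pellion: 99% × 5% = 4.95%.
Via Crestway: 100% × 89% = 89%.
Via Pellion → Ridgeback: 99% × 75% × 6% = 4.455%.
Via Crestway → Ridgeback: 100% × 10% × 6% = 0.6%.
Via Ridgeback: 15% × 6% = 0.9%.
Total: 4.95% + 89% + 4.455% + 0.6% + 0.9% = 99.905%.
Rounded: 99.91%.

99.91%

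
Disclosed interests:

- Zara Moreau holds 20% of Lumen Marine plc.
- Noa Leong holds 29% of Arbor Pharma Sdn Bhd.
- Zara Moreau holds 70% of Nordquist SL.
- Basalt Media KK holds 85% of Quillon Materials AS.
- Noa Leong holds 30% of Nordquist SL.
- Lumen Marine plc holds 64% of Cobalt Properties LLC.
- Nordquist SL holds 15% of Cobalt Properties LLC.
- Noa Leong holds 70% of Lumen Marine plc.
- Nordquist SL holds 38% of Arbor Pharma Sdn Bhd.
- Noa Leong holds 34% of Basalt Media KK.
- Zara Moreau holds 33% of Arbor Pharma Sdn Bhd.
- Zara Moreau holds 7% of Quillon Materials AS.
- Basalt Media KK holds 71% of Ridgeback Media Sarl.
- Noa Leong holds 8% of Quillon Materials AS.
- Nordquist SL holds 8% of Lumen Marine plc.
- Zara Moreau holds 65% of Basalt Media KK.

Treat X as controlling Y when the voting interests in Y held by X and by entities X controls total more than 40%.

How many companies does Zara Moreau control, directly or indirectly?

5

Zara holds 65% of Basalt, so Zara controls Basalt.
Zara holds 70% of Nordquist, so Zara controls Nordquist.
Zara and Nordquist together hold 33% + 38% = 71% of Arbor, so Zara controls Arbor.
Basalt and Zara together hold 85% + 7% = 92% of Quillon, so Zara controls Quillon.
Basalt holds 71% of Ridgeback, so Zara controls Ridgeback.
No other company's threshold is met.
Zara controls 5 companies.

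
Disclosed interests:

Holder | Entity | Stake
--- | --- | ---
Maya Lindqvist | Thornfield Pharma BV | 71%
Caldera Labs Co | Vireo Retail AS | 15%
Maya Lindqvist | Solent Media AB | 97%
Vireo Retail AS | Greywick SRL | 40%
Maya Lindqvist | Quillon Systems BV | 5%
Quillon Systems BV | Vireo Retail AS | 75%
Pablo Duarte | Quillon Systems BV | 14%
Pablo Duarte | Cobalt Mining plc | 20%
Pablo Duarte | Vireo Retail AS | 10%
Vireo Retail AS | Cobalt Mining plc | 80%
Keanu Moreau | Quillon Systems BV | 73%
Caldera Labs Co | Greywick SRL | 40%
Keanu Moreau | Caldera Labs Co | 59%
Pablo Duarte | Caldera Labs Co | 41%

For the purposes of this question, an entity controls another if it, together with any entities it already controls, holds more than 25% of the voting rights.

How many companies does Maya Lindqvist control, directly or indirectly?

Maya holds 71% of Thornfield, so Maya controls Thornfield.
Maya holds 97% of Solent, so Maya controls Solent.
No other company's threshold is met.
Maya controls 2 companies.

2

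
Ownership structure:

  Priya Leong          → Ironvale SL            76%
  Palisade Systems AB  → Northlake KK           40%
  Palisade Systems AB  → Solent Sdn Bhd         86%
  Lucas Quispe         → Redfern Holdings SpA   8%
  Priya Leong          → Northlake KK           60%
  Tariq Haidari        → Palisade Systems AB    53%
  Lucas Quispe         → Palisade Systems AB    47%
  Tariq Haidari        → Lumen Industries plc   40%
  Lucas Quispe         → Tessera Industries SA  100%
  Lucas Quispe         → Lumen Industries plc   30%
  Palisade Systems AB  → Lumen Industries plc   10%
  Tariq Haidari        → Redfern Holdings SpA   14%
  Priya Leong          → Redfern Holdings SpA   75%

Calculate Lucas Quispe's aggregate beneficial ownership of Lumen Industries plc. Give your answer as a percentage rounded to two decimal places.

34.70%

Lucas reaches Lumen along 2 paths.
Direct stake: 30% = 30%.
Via Palisade: 47% × 10% = 4.7%.
Total: 30% + 4.7% = 34.7%.
Rounded: 34.70%.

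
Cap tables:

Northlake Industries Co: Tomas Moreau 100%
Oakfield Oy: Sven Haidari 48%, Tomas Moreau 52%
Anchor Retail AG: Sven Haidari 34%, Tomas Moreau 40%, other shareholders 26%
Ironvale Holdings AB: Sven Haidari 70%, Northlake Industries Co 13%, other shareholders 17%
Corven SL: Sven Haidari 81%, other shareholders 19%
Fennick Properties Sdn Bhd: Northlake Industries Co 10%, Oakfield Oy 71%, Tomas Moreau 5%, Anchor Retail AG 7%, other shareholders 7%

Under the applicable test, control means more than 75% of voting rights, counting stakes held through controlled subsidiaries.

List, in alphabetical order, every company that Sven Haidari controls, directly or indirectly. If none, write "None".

Corven SL

Sven holds 81% of Corven, so Sven controls Corven.
No other company's threshold is met.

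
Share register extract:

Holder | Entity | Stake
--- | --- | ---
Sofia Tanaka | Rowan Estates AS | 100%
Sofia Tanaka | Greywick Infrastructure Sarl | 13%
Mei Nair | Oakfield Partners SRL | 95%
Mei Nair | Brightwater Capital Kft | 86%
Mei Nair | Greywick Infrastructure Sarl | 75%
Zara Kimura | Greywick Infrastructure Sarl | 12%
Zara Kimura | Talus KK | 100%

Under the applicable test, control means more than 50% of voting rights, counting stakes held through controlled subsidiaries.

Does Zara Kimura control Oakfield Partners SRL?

No

Zara holds 100% of Talus, so Zara controls Talus.
Neither Zara nor any entity Zara controls holds any voting interest in Oakfield.
So Zara does not control Oakfield.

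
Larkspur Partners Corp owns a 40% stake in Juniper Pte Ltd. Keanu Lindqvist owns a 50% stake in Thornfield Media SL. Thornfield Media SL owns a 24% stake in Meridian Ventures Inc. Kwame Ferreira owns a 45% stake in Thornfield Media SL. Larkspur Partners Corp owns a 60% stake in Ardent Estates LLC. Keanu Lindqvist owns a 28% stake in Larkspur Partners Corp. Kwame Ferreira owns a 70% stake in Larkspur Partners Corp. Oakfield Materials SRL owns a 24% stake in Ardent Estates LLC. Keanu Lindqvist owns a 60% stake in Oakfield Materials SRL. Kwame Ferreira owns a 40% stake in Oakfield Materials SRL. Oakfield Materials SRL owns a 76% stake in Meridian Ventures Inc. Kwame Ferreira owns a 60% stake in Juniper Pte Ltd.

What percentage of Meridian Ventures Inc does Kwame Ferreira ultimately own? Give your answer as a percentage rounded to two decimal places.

Kwame reaches Meridian along 2 paths.
Via Oakfield: 40% × 76% = 30.4%.
Via Thornfield: 45% × 24% = 10.8%.
Total: 30.4% + 10.8% = 41.2%.
Rounded: 41.20%.

41.20%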